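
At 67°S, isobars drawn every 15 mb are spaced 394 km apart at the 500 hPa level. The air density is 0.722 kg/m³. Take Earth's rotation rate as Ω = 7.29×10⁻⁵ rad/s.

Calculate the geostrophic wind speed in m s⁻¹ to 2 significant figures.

Coriolis parameter at 67°S:
f = 2Ω sin φ = 2 × 7.29×10⁻⁵ × sin 67° = 1.34×10⁻⁴ s⁻¹
Pressure gradient: |∂P/∂n| = 1500 Pa / 394000 m = 3.81×10⁻³ Pa/m
Geostrophic balance (pressure-gradient force = Coriolis force):
V_g = (1/(fρ)) |∂P/∂n| = 3.81×10⁻³ / (1.34×10⁻⁴ × 0.722) = 39.3 m/s

39 m s⁻¹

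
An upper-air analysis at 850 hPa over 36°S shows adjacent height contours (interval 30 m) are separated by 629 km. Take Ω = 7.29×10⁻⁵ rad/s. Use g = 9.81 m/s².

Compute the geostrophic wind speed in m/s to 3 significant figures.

Coriolis parameter at 36°S:
f = 2Ω sin φ = 2 × 7.29×10⁻⁵ × sin 36° = 8.57×10⁻⁵ s⁻¹
Height gradient: |∂Z/∂n| = 30 m / 629000 m = 4.77×10⁻⁵
On a pressure surface, geostrophic balance gives V_g = (g/f)|∂Z/∂n|:
V_g = 9.81 × 4.77×10⁻⁵ / 8.57×10⁻⁵ = 5.46 m/s

5.46 m/s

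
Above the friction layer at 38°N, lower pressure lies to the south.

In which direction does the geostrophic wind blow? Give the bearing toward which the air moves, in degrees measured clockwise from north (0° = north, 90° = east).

The pressure-gradient force points toward the south (bearing 180°).
Geostrophic balance: in the Northern Hemisphere the Coriolis force deflects motion to the right, so the geostrophic wind blows 90° to the right of the pressure-gradient force (low pressure on the left).
Rotating 180° by 90° clockwise gives 270° — the wind blows toward the west.

270°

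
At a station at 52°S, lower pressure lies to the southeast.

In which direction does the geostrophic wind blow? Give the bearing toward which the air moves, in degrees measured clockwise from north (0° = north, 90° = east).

The pressure-gradient force points toward the southeast (bearing 135°).
Geostrophic balance: in the Southern Hemisphere the Coriolis force deflects motion to the left, so the geostrophic wind blows 90° to the left of the pressure-gradient force (low pressure on the right).
Rotating 135° by 90° counterclockwise gives 045° — the wind blows toward the northeast.

045°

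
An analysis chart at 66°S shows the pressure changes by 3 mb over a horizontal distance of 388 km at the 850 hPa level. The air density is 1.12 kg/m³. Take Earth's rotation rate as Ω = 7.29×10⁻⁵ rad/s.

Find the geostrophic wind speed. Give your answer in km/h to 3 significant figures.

Coriolis parameter at 66°S:
f = 2Ω sin φ = 2 × 7.29×10⁻⁵ × sin 66° = 1.33×10⁻⁴ s⁻¹
Pressure gradient: |∂P/∂n| = 300 Pa / 388000 m = 7.73×10⁻⁴ Pa/m
Geostrophic balance (pressure-gradient force = Coriolis force):
V_g = (1/(fρ)) |∂P/∂n| = 7.73×10⁻⁴ / (1.33×10⁻⁴ × 1.12) = 5.18 m/s
Converting: 5.18 m/s × 3.6 = 18.7 km/h

18.7 km/h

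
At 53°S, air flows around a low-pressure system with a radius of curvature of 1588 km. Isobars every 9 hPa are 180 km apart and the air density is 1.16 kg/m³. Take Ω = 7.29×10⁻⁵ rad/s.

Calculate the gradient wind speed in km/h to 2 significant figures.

Coriolis parameter at 53°S:
f = 2Ω sin φ = 2 × 7.29×10⁻⁵ × sin 53° = 1.16×10⁻⁴ s⁻¹
Pressure gradient: |∂P/∂n| = 900 Pa / 180000 m = 5.00×10⁻³ Pa/m
Geostrophic speed: V_g = |∂P/∂n|/(fρ) = 5.00×10⁻³/(1.16×10⁻⁴ × 1.16) = 37.0 m/s
Around a low, centrifugal force acts outward with Coriolis, so pressure-gradient force balances both:
(1/ρ)|∂P/∂n| = fV + V²/R  →  V² + fR·V − fR·V_g = 0
With fR = 1.16×10⁻⁴ × 1588×10³ m = 185 m/s:
V = [−fR + √((fR)² + 4 fR V_g)]/2 = [−185 + √(185² + 4×185×37)]/2 = 31.6 m/s
Subgeostrophic (V < V_g = 37 m/s), as expected around a low.
Converting: 31.6 m/s × 3.6 = 110 km/h

110 km/h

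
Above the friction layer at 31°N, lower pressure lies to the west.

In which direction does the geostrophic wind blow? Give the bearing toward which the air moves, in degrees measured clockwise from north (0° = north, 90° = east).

The pressure-gradient force points toward the west (bearing 270°).
Geostrophic balance: in the Northern Hemisphere the Coriolis force deflects motion to the right, so the geostrophic wind blows 90° to the right of the pressure-gradient force (low pressure on the left).
Rotating 270° by 90° clockwise gives 000° — the wind blows toward the north.

000°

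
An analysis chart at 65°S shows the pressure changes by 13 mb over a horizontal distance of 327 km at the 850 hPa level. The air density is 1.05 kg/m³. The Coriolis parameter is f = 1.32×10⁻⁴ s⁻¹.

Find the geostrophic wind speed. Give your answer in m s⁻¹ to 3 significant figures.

Pressure gradient: |∂P/∂n| = 1300 Pa / 327000 m = 3.98×10⁻³ Pa/m
Geostrophic balance (pressure-gradient force = Coriolis force):
V_g = (1/(fρ)) |∂P/∂n| = 3.98×10⁻³ / (1.32×10⁻⁴ × 1.05) = 28.7 m/s

28.7 m s⁻¹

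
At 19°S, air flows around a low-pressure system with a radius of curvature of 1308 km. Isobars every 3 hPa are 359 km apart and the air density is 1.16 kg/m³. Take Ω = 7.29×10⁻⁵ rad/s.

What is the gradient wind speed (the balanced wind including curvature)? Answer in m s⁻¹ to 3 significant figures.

12.6 m s⁻¹

Coriolis parameter at 19°S:
f = 2Ω sin φ = 2 × 7.29×10⁻⁵ × sin 19° = 4.75×10⁻⁵ s⁻¹
Pressure gradient: |∂P/∂n| = 300 Pa / 359000 m = 8.36×10⁻⁴ Pa/m
Geostrophic speed: V_g = |∂P/∂n|/(fρ) = 8.36×10⁻⁴/(4.75×10⁻⁵ × 1.16) = 15.2 m/s
Around a low, centrifugal force acts outward with Coriolis, so pressure-gradient force balances both:
(1/ρ)|∂P/∂n| = fV + V²/R  →  V² + fR·V − fR·V_g = 0
With fR = 4.75×10⁻⁵ × 1308×10³ m = 62.1 m/s:
V = [−fR + √((fR)² + 4 fR V_g)]/2 = [−62.1 + √(62.1² + 4×62.1×15.2)]/2 = 12.6 m/s
Subgeostrophic (V < V_g = 15.2 m/s), as expected around a low.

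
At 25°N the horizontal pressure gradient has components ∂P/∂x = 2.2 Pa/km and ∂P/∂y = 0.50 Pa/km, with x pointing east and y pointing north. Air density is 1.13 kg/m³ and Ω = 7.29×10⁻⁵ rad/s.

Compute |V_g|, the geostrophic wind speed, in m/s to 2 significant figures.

Coriolis parameter at 25°N:
f = 2Ω sin φ = 2 × 7.29×10⁻⁵ × sin 25° = 6.16×10⁻⁵ s⁻¹
Component geostrophic relations (x east, y north):
u_g = −(1/(fρ)) ∂P/∂y,  v_g = (1/(fρ)) ∂P/∂x
u_g = −(0.50×10⁻³)/(6.16×10⁻⁵ × 1.13) = −7.18 m/s;  v_g = (2.2×10⁻³)/(6.16×10⁻⁵ × 1.13) = 31.6 m/s
|V_g| = √(u_g² + v_g²) = 32.4 m/s

32 m/s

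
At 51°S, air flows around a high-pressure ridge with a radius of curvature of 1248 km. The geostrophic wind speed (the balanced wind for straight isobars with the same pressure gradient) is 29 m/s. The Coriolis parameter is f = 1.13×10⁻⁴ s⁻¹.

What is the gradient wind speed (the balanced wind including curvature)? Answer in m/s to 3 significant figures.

40.8 m/s

Around a high, pressure-gradient force acts outward with centrifugal, so Coriolis balances both:
fV = (1/ρ)|∂P/∂n| + V²/R  →  V² − fR·V + fR·V_g = 0
With fR = 1.13×10⁻⁴ × 1248×10³ m = 141 m/s:
V = [fR − √((fR)² − 4 fR V_g)]/2 = [141 − √(141² − 4×141×29)]/2 = 40.8 m/s
Supergeostrophic (V > V_g = 29 m/s), as expected around a high.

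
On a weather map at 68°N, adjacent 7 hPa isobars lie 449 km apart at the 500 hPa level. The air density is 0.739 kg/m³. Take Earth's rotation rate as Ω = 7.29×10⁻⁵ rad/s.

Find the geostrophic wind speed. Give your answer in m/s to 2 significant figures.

16 m/s

Coriolis parameter at 68°N:
f = 2Ω sin φ = 2 × 7.29×10⁻⁵ × sin 68° = 1.35×10⁻⁴ s⁻¹
Pressure gradient: |∂P/∂n| = 700 Pa / 449000 m = 1.56×10⁻³ Pa/m
Geostrophic balance (pressure-gradient force = Coriolis force):
V_g = (1/(fρ)) |∂P/∂n| = 1.56×10⁻³ / (1.35×10⁻⁴ × 0.739) = 15.6 m/s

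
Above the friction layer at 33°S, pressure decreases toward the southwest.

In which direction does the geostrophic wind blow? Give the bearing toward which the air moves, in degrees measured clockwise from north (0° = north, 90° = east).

135°

The pressure-gradient force points toward the southwest (bearing 225°).
Geostrophic balance: in the Southern Hemisphere the Coriolis force deflects motion to the left, so the geostrophic wind blows 90° to the left of the pressure-gradient force (low pressure on the right).
Rotating 225° by 90° counterclockwise gives 135° — the wind blows toward the southeast.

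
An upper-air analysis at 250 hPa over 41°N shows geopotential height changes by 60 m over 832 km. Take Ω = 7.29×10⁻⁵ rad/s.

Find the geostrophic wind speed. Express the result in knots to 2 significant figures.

Coriolis parameter at 41°N:
f = 2Ω sin φ = 2 × 7.29×10⁻⁵ × sin 41° = 9.57×10⁻⁵ s⁻¹
Height gradient: |∂Z/∂n| = 60 m / 832000 m = 7.21×10⁻⁵
On a pressure surface, geostrophic balance gives V_g = (g/f)|∂Z/∂n|:
V_g = 9.81 × 7.21×10⁻⁵ / 9.57×10⁻⁵ = 7.40 m/s
Converting: 7.40 m/s × 1.944 = 14 knots

14 knots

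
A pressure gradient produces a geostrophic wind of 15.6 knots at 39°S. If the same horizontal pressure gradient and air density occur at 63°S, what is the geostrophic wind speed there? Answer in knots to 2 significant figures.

With the same pressure gradient and density, V_g ∝ 1/f ∝ 1/sin φ.
V₂ = V₁ · sin φ₁ / sin φ₂ = 15.6 × sin 39° / sin 63°
V₂ = 15.6 × 0.6293/0.8910 = 11 knots

11 knots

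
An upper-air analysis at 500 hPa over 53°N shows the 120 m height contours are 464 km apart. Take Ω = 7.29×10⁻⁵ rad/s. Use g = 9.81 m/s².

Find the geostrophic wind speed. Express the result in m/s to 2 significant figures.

22 m/s

Coriolis parameter at 53°N:
f = 2Ω sin φ = 2 × 7.29×10⁻⁵ × sin 53° = 1.16×10⁻⁴ s⁻¹
Height gradient: |∂Z/∂n| = 120 m / 464000 m = 2.59×10⁻⁴
On a pressure surface, geostrophic balance gives V_g = (g/f)|∂Z/∂n|:
V_g = 9.81 × 2.59×10⁻⁴ / 1.16×10⁻⁴ = 21.8 m/s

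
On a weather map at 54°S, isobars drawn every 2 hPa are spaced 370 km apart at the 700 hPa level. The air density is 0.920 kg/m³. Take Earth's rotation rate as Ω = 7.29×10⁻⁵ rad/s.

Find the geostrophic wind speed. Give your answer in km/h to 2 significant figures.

18 km/h

Coriolis parameter at 54°S:
f = 2Ω sin φ = 2 × 7.29×10⁻⁵ × sin 54° = 1.18×10⁻⁴ s⁻¹
Pressure gradient: |∂P/∂n| = 200 Pa / 370000 m = 5.41×10⁻⁴ Pa/m
Geostrophic balance (pressure-gradient force = Coriolis force):
V_g = (1/(fρ)) |∂P/∂n| = 5.41×10⁻⁴ / (1.18×10⁻⁴ × 0.920) = 4.98 m/s
Converting: 4.98 m/s × 3.6 = 18 km/h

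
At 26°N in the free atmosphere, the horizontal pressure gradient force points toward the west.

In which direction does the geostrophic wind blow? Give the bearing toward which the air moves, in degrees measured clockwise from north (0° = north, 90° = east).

000°

The pressure-gradient force points toward the west (bearing 270°).
Geostrophic balance: in the Northern Hemisphere the Coriolis force deflects motion to the right, so the geostrophic wind blows 90° to the right of the pressure-gradient force (low pressure on the left).
Rotating 270° by 90° clockwise gives 000° — the wind blows toward the north.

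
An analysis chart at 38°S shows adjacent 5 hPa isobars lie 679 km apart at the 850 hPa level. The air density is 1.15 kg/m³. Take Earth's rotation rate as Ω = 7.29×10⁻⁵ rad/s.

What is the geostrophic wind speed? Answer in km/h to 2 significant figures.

26 km/h

Coriolis parameter at 38°S:
f = 2Ω sin φ = 2 × 7.29×10⁻⁵ × sin 38° = 8.98×10⁻⁵ s⁻¹
Pressure gradient: |∂P/∂n| = 500 Pa / 679000 m = 7.36×10⁻⁴ Pa/m
Geostrophic balance (pressure-gradient force = Coriolis force):
V_g = (1/(fρ)) |∂P/∂n| = 7.36×10⁻⁴ / (8.98×10⁻⁵ × 1.15) = 7.13 m/s
Converting: 7.13 m/s × 3.6 = 26 km/h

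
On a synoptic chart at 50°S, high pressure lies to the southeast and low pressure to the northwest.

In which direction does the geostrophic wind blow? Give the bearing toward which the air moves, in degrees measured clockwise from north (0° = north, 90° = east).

The pressure-gradient force points toward the northwest (bearing 315°).
Geostrophic balance: in the Southern Hemisphere the Coriolis force deflects motion to the left, so the geostrophic wind blows 90° to the left of the pressure-gradient force (low pressure on the right).
Rotating 315° by 90° counterclockwise gives 225° — the wind blows toward the southwest.

225°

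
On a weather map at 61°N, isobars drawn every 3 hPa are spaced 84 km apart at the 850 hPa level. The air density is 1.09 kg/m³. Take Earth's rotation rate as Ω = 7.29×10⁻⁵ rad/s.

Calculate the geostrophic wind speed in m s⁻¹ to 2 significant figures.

Coriolis parameter at 61°N:
f = 2Ω sin φ = 2 × 7.29×10⁻⁵ × sin 61° = 1.28×10⁻⁴ s⁻¹
Pressure gradient: |∂P/∂n| = 300 Pa / 84000 m = 3.57×10⁻³ Pa/m
Geostrophic balance (pressure-gradient force = Coriolis force):
V_g = (1/(fρ)) |∂P/∂n| = 3.57×10⁻³ / (1.28×10⁻⁴ × 1.09) = 25.7 m/s

26 m s⁻¹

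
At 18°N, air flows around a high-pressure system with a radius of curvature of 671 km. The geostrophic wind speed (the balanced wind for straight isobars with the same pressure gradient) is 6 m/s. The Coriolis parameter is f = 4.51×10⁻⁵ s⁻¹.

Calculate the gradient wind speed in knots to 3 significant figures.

16.0 knots

Around a high, pressure-gradient force acts outward with centrifugal, so Coriolis balances both:
fV = (1/ρ)|∂P/∂n| + V²/R  →  V² − fR·V + fR·V_g = 0
With fR = 4.51×10⁻⁵ × 671×10³ m = 30.3 m/s:
V = [fR − √((fR)² − 4 fR V_g)]/2 = [30.3 − √(30.3² − 4×30.3×6)]/2 = 8.25 m/s
Supergeostrophic (V > V_g = 6 m/s), as expected around a high.
Converting: 8.25 m/s × 1.944 = 16.0 knots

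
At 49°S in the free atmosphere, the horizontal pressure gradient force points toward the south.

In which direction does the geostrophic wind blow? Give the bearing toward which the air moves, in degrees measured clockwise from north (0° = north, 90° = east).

The pressure-gradient force points toward the south (bearing 180°).
Geostrophic balance: in the Southern Hemisphere the Coriolis force deflects motion to the left, so the geostrophic wind blows 90° to the left of the pressure-gradient force (low pressure on the right).
Rotating 180° by 90° counterclockwise gives 090° — the wind blows toward the east.

090°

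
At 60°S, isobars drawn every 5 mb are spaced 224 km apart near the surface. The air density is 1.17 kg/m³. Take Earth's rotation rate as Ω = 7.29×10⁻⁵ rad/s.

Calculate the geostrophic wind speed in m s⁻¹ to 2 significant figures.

Coriolis parameter at 60°S:
f = 2Ω sin φ = 2 × 7.29×10⁻⁵ × sin 60° = 1.26×10⁻⁴ s⁻¹
Pressure gradient: |∂P/∂n| = 500 Pa / 224000 m = 2.23×10⁻³ Pa/m
Geostrophic balance (pressure-gradient force = Coriolis force):
V_g = (1/(fρ)) |∂P/∂n| = 2.23×10⁻³ / (1.26×10⁻⁴ × 1.17) = 15.1 m/s

15 m s⁻¹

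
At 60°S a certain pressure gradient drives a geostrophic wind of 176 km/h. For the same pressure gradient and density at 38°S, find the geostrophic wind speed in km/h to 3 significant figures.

With the same pressure gradient and density, V_g ∝ 1/f ∝ 1/sin φ.
V₂ = V₁ · sin φ₁ / sin φ₂ = 176 × sin 60° / sin 38°
V₂ = 176 × 0.8660/0.6157 = 248 km/h

248 km/h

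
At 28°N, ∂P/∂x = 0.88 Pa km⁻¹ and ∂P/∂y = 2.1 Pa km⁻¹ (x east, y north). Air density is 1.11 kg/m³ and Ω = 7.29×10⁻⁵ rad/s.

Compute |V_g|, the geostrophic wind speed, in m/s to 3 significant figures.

30.0 m/s

Coriolis parameter at 28°N:
f = 2Ω sin φ = 2 × 7.29×10⁻⁵ × sin 28° = 6.84×10⁻⁵ s⁻¹
Component geostrophic relations (x east, y north):
u_g = −(1/(fρ)) ∂P/∂y,  v_g = (1/(fρ)) ∂P/∂x
u_g = −(2.1×10⁻³)/(6.84×10⁻⁵ × 1.11) = −27.6 m/s;  v_g = (0.88×10⁻³)/(6.84×10⁻⁵ × 1.11) = 11.6 m/s
|V_g| = √(u_g² + v_g²) = 30.0 m/s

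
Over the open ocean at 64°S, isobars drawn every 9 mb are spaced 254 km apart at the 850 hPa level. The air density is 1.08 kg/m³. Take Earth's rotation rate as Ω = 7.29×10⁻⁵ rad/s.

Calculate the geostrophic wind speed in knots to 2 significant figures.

Coriolis parameter at 64°S:
f = 2Ω sin φ = 2 × 7.29×10⁻⁵ × sin 64° = 1.31×10⁻⁴ s⁻¹
Pressure gradient: |∂P/∂n| = 900 Pa / 254000 m = 3.54×10⁻³ Pa/m
Geostrophic balance (pressure-gradient force = Coriolis force):
V_g = (1/(fρ)) |∂P/∂n| = 3.54×10⁻³ / (1.31×10⁻⁴ × 1.08) = 25.0 m/s
Converting: 25.0 m/s × 1.944 = 49 knots

49 knots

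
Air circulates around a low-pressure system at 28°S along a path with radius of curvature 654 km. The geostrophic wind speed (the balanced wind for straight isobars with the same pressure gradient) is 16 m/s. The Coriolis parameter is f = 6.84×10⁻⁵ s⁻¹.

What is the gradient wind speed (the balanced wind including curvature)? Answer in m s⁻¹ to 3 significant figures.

12.5 m s⁻¹

Around a low, centrifugal force acts outward with Coriolis, so pressure-gradient force balances both:
(1/ρ)|∂P/∂n| = fV + V²/R  →  V² + fR·V − fR·V_g = 0
With fR = 6.84×10⁻⁵ × 654×10³ m = 44.7 m/s:
V = [−fR + √((fR)² + 4 fR V_g)]/2 = [−44.7 + √(44.7² + 4×44.7×16)]/2 = 12.5 m/s
Subgeostrophic (V < V_g = 16 m/s), as expected around a low.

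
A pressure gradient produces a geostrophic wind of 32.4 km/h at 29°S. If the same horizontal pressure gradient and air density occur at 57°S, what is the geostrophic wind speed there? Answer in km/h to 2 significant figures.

With the same pressure gradient and density, V_g ∝ 1/f ∝ 1/sin φ.
V₂ = V₁ · sin φ₁ / sin φ₂ = 32.4 × sin 29° / sin 57°
V₂ = 32.4 × 0.4848/0.8387 = 19 km/h

19 km/h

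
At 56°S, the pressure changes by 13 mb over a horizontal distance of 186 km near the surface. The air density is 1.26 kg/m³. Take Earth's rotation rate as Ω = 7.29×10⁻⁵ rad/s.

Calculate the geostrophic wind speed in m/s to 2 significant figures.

Coriolis parameter at 56°S:
f = 2Ω sin φ = 2 × 7.29×10⁻⁵ × sin 56° = 1.21×10⁻⁴ s⁻¹
Pressure gradient: |∂P/∂n| = 1300 Pa / 186000 m = 6.99×10⁻³ Pa/m
Geostrophic balance (pressure-gradient force = Coriolis force):
V_g = (1/(fρ)) |∂P/∂n| = 6.99×10⁻³ / (1.21×10⁻⁴ × 1.26) = 45.9 m/s

46 m/s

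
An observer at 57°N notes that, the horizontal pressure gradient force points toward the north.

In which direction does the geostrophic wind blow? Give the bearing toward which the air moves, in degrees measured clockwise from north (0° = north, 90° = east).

The pressure-gradient force points toward the north (bearing 000°).
Geostrophic balance: in the Northern Hemisphere the Coriolis force deflects motion to the right, so the geostrophic wind blows 90° to the right of the pressure-gradient force (low pressure on the left).
Rotating 000° by 90° clockwise gives 090° — the wind blows toward the east.

090°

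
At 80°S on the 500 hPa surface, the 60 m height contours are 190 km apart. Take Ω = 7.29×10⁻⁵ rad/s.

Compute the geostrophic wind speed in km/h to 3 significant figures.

Coriolis parameter at 80°S:
f = 2Ω sin φ = 2 × 7.29×10⁻⁵ × sin 80° = 1.44×10⁻⁴ s⁻¹
Height gradient: |∂Z/∂n| = 60 m / 190000 m = 3.16×10⁻⁴
On a pressure surface, geostrophic balance gives V_g = (g/f)|∂Z/∂n|:
V_g = 9.81 × 3.16×10⁻⁴ / 1.44×10⁻⁴ = 21.6 m/s
Converting: 21.6 m/s × 3.6 = 77.7 km/h

77.7 km/h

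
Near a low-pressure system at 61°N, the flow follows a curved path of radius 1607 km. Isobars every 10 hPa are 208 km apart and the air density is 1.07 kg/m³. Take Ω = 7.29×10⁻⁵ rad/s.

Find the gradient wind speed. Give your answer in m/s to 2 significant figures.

Coriolis parameter at 61°N:
f = 2Ω sin φ = 2 × 7.29×10⁻⁵ × sin 61° = 1.28×10⁻⁴ s⁻¹
Pressure gradient: |∂P/∂n| = 1000 Pa / 208000 m = 4.81×10⁻³ Pa/m
Geostrophic speed: V_g = |∂P/∂n|/(fρ) = 4.81×10⁻³/(1.28×10⁻⁴ × 1.07) = 35.2 m/s
Around a low, centrifugal force acts outward with Coriolis, so pressure-gradient force balances both:
(1/ρ)|∂P/∂n| = fV + V²/R  →  V² + fR·V − fR·V_g = 0
With fR = 1.28×10⁻⁴ × 1607×10³ m = 205 m/s:
V = [−fR + √((fR)² + 4 fR V_g)]/2 = [−205 + √(205² + 4×205×35.2)]/2 = 30.7 m/s
Subgeostrophic (V < V_g = 35.2 m/s), as expected around a low.

31 m/s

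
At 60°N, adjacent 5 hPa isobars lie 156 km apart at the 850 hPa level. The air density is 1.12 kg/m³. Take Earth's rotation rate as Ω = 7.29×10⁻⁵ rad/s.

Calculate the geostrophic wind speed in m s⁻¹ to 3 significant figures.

22.7 m s⁻¹

Coriolis parameter at 60°N:
f = 2Ω sin φ = 2 × 7.29×10⁻⁵ × sin 60° = 1.26×10⁻⁴ s⁻¹
Pressure gradient: |∂P/∂n| = 500 Pa / 156000 m = 3.21×10⁻³ Pa/m
Geostrophic balance (pressure-gradient force = Coriolis force):
V_g = (1/(fρ)) |∂P/∂n| = 3.21×10⁻³ / (1.26×10⁻⁴ × 1.12) = 22.7 m/s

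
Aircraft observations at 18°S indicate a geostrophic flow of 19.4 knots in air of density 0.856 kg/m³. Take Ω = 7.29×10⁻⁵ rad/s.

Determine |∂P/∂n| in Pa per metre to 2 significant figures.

3.8×10⁻⁴ Pa/m

Coriolis parameter at 18°S:
f = 2Ω sin φ = 2 × 7.29×10⁻⁵ × sin 18° = 4.51×10⁻⁵ s⁻¹
Wind speed in SI: 19.4 knots = 9.98 m/s
Geostrophic balance rearranged: |∂P/∂n| = f ρ V_g
|∂P/∂n| = 4.51×10⁻⁵ × 0.856 × 9.98 = 3.85×10⁻⁴ Pa/m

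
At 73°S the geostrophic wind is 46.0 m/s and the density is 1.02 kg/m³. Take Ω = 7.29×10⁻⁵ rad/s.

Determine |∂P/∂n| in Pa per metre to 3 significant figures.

Coriolis parameter at 73°S:
f = 2Ω sin φ = 2 × 7.29×10⁻⁵ × sin 73° = 1.39×10⁻⁴ s⁻¹
Geostrophic balance rearranged: |∂P/∂n| = f ρ V_g
|∂P/∂n| = 1.39×10⁻⁴ × 1.02 × 46.0 = 6.54×10⁻³ Pa/m

6.54×10⁻³ Pa/m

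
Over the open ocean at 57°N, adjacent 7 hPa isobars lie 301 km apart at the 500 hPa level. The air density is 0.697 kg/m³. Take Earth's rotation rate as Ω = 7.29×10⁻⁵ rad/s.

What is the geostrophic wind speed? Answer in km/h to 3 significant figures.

98.2 km/h

Coriolis parameter at 57°N:
f = 2Ω sin φ = 2 × 7.29×10⁻⁵ × sin 57° = 1.22×10⁻⁴ s⁻¹
Pressure gradient: |∂P/∂n| = 700 Pa / 301000 m = 2.33×10⁻³ Pa/m
Geostrophic balance (pressure-gradient force = Coriolis force):
V_g = (1/(fρ)) |∂P/∂n| = 2.33×10⁻³ / (1.22×10⁻⁴ × 0.697) = 27.3 m/s
Converting: 27.3 m/s × 3.6 = 98.2 km/h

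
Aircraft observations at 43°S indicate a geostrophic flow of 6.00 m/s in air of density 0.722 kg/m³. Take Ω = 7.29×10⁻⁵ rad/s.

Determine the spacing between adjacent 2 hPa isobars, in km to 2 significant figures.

Coriolis parameter at 43°S:
f = 2Ω sin φ = 2 × 7.29×10⁻⁵ × sin 43° = 9.94×10⁻⁵ s⁻¹
Geostrophic balance rearranged: |∂P/∂n| = f ρ V_g
|∂P/∂n| = 9.94×10⁻⁵ × 0.722 × 6.00 = 4.31×10⁻⁴ Pa/m
Isobar spacing: Δn = ΔP/|∂P/∂n| = 200 Pa / 4.31×10⁻⁴ Pa/m = 464302 m ≈ 460 km

460 km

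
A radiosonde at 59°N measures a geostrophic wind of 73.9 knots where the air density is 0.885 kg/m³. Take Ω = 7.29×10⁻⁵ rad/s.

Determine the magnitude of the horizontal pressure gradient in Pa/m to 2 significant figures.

4.2×10⁻³ Pa/m

Coriolis parameter at 59°N:
f = 2Ω sin φ = 2 × 7.29×10⁻⁵ × sin 59° = 1.25×10⁻⁴ s⁻¹
Wind speed in SI: 73.9 knots = 38.0 m/s
Geostrophic balance rearranged: |∂P/∂n| = f ρ V_g
|∂P/∂n| = 1.25×10⁻⁴ × 0.885 × 38.0 = 4.20×10⁻³ Pa/m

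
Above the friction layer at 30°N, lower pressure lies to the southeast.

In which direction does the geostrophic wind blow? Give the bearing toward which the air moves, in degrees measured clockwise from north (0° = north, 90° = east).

The pressure-gradient force points toward the southeast (bearing 135°).
Geostrophic balance: in the Northern Hemisphere the Coriolis force deflects motion to the right, so the geostrophic wind blows 90° to the right of the pressure-gradient force (low pressure on the left).
Rotating 135° by 90° clockwise gives 225° — the wind blows toward the southwest.

225°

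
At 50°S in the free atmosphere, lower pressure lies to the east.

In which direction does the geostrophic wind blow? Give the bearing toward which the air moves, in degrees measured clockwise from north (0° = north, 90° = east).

The pressure-gradient force points toward the east (bearing 090°).
Geostrophic balance: in the Southern Hemisphere the Coriolis force deflects motion to the left, so the geostrophic wind blows 90° to the left of the pressure-gradient force (low pressure on the right).
Rotating 090° by 90° counterclockwise gives 000° — the wind blows toward the north.

000°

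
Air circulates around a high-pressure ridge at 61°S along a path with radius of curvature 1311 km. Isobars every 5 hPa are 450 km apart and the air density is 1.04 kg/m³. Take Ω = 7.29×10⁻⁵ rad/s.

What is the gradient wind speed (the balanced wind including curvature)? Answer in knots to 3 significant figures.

17.2 knots

Coriolis parameter at 61°S:
f = 2Ω sin φ = 2 × 7.29×10⁻⁵ × sin 61° = 1.28×10⁻⁴ s⁻¹
Pressure gradient: |∂P/∂n| = 500 Pa / 450000 m = 1.11×10⁻³ Pa/m
Geostrophic speed: V_g = |∂P/∂n|/(fρ) = 1.11×10⁻³/(1.28×10⁻⁴ × 1.04) = 8.38 m/s
Around a high, pressure-gradient force acts outward with centrifugal, so Coriolis balances both:
fV = (1/ρ)|∂P/∂n| + V²/R  →  V² − fR·V + fR·V_g = 0
With fR = 1.28×10⁻⁴ × 1311×10³ m = 167 m/s:
V = [fR − √((fR)² − 4 fR V_g)]/2 = [167 − √(167² − 4×167×8.38)]/2 = 8.85 m/s
Supergeostrophic (V > V_g = 8.38 m/s), as expected around a high.
Converting: 8.85 m/s × 1.944 = 17.2 knots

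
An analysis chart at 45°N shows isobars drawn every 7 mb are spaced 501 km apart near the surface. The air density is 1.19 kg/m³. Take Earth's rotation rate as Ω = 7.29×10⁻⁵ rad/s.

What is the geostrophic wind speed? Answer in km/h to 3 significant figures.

41.0 km/h

Coriolis parameter at 45°N:
f = 2Ω sin φ = 2 × 7.29×10⁻⁵ × sin 45° = 1.03×10⁻⁴ s⁻¹
Pressure gradient: |∂P/∂n| = 700 Pa / 501000 m = 1.40×10⁻³ Pa/m
Geostrophic balance (pressure-gradient force = Coriolis force):
V_g = (1/(fρ)) |∂P/∂n| = 1.40×10⁻³ / (1.03×10⁻⁴ × 1.19) = 11.4 m/s
Converting: 11.4 m/s × 3.6 = 41.0 km/h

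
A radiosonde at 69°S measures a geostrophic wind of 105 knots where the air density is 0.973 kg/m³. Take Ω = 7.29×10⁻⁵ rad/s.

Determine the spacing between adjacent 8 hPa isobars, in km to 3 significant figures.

Coriolis parameter at 69°S:
f = 2Ω sin φ = 2 × 7.29×10⁻⁵ × sin 69° = 1.36×10⁻⁴ s⁻¹
Wind speed in SI: 105 knots = 54.0 m/s
Geostrophic balance rearranged: |∂P/∂n| = f ρ V_g
|∂P/∂n| = 1.36×10⁻⁴ × 0.973 × 54.0 = 7.15×10⁻³ Pa/m
Isobar spacing: Δn = ΔP/|∂P/∂n| = 800 Pa / 7.15×10⁻³ Pa/m = 111825 m ≈ 112 km

112 km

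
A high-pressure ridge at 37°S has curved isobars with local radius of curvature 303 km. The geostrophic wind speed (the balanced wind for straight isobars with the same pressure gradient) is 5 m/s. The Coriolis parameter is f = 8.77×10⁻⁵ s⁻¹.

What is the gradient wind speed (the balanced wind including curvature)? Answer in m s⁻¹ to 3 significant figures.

6.68 m s⁻¹

Around a high, pressure-gradient force acts outward with centrifugal, so Coriolis balances both:
fV = (1/ρ)|∂P/∂n| + V²/R  →  V² − fR·V + fR·V_g = 0
With fR = 8.77×10⁻⁵ × 303×10³ m = 26.6 m/s:
V = [fR − √((fR)² − 4 fR V_g)]/2 = [26.6 − √(26.6² − 4×26.6×5)]/2 = 6.68 m/s
Supergeostrophic (V > V_g = 5 m/s), as expected around a high.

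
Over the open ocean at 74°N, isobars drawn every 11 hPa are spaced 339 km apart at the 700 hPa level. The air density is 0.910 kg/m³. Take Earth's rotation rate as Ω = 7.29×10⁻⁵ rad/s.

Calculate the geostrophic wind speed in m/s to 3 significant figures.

25.4 m/s

Coriolis parameter at 74°N:
f = 2Ω sin φ = 2 × 7.29×10⁻⁵ × sin 74° = 1.40×10⁻⁴ s⁻¹
Pressure gradient: |∂P/∂n| = 1100 Pa / 339000 m = 3.24×10⁻³ Pa/m
Geostrophic balance (pressure-gradient force = Coriolis force):
V_g = (1/(fρ)) |∂P/∂n| = 3.24×10⁻³ / (1.40×10⁻⁴ × 0.910) = 25.4 m/s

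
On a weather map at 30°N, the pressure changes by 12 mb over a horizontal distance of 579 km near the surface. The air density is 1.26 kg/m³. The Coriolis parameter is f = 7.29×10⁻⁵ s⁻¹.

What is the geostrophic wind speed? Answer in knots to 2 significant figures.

44 knots

Pressure gradient: |∂P/∂n| = 1200 Pa / 579000 m = 2.07×10⁻³ Pa/m
Geostrophic balance (pressure-gradient force = Coriolis force):
V_g = (1/(fρ)) |∂P/∂n| = 2.07×10⁻³ / (7.29×10⁻⁵ × 1.26) = 22.6 m/s
Converting: 22.6 m/s × 1.944 = 44 knots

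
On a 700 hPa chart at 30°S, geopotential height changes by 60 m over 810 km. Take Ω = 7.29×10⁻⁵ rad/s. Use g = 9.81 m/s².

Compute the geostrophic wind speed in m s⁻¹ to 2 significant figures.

10.0 m s⁻¹

Coriolis parameter at 30°S:
f = 2Ω sin φ = 2 × 7.29×10⁻⁵ × sin 30° = 7.29×10⁻⁵ s⁻¹
Height gradient: |∂Z/∂n| = 60 m / 810000 m = 7.41×10⁻⁵
On a pressure surface, geostrophic balance gives V_g = (g/f)|∂Z/∂n|:
V_g = 9.81 × 7.41×10⁻⁵ / 7.29×10⁻⁵ = 9.97 m/s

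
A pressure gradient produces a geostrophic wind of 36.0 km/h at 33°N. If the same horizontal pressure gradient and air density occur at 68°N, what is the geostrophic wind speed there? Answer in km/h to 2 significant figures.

21 km/h

With the same pressure gradient and density, V_g ∝ 1/f ∝ 1/sin φ.
V₂ = V₁ · sin φ₁ / sin φ₂ = 36.0 × sin 33° / sin 68°
V₂ = 36.0 × 0.5446/0.9272 = 21 km/h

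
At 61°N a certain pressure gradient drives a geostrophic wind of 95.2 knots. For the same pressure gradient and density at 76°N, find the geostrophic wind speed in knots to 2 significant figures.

86 knots

With the same pressure gradient and density, V_g ∝ 1/f ∝ 1/sin φ.
V₂ = V₁ · sin φ₁ / sin φ₂ = 95.2 × sin 61° / sin 76°
V₂ = 95.2 × 0.8746/0.9703 = 86 knots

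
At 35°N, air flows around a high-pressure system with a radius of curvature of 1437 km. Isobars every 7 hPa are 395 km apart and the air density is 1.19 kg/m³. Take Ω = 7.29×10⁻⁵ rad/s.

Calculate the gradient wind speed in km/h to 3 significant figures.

Coriolis parameter at 35°N:
f = 2Ω sin φ = 2 × 7.29×10⁻⁵ × sin 35° = 8.36×10⁻⁵ s⁻¹
Pressure gradient: |∂P/∂n| = 700 Pa / 395000 m = 1.77×10⁻³ Pa/m
Geostrophic speed: V_g = |∂P/∂n|/(fρ) = 1.77×10⁻³/(8.36×10⁻⁵ × 1.19) = 17.8 m/s
Around a high, pressure-gradient force acts outward with centrifugal, so Coriolis balances both:
fV = (1/ρ)|∂P/∂n| + V²/R  →  V² − fR·V + fR·V_g = 0
With fR = 8.36×10⁻⁵ × 1437×10³ m = 120 m/s:
V = [fR − √((fR)² − 4 fR V_g)]/2 = [120 − √(120² − 4×120×17.8)]/2 = 21.7 m/s
Supergeostrophic (V > V_g = 17.8 m/s), as expected around a high.
Converting: 21.7 m/s × 3.6 = 78.3 km/h

78.3 km/h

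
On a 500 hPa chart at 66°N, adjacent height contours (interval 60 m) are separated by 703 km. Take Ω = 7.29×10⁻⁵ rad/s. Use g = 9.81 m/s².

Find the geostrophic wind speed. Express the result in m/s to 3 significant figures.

6.29 m/s

Coriolis parameter at 66°N:
f = 2Ω sin φ = 2 × 7.29×10⁻⁵ × sin 66° = 1.33×10⁻⁴ s⁻¹
Height gradient: |∂Z/∂n| = 60 m / 703000 m = 8.53×10⁻⁵
On a pressure surface, geostrophic balance gives V_g = (g/f)|∂Z/∂n|:
V_g = 9.81 × 8.53×10⁻⁵ / 1.33×10⁻⁴ = 6.29 m/s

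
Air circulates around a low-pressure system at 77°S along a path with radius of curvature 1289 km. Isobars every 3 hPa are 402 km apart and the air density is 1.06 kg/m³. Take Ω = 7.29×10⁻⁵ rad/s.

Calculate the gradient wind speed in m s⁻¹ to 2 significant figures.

4.8 m s⁻¹

Coriolis parameter at 77°S:
f = 2Ω sin φ = 2 × 7.29×10⁻⁵ × sin 77° = 1.42×10⁻⁴ s⁻¹
Pressure gradient: |∂P/∂n| = 300 Pa / 402000 m = 7.46×10⁻⁴ Pa/m
Geostrophic speed: V_g = |∂P/∂n|/(fρ) = 7.46×10⁻⁴/(1.42×10⁻⁴ × 1.06) = 4.96 m/s
Around a low, centrifugal force acts outward with Coriolis, so pressure-gradient force balances both:
(1/ρ)|∂P/∂n| = fV + V²/R  →  V² + fR·V − fR·V_g = 0
With fR = 1.42×10⁻⁴ × 1289×10³ m = 183 m/s:
V = [−fR + √((fR)² + 4 fR V_g)]/2 = [−183 + √(183² + 4×183×4.96)]/2 = 4.83 m/s
Subgeostrophic (V < V_g = 4.96 m/s), as expected around a low.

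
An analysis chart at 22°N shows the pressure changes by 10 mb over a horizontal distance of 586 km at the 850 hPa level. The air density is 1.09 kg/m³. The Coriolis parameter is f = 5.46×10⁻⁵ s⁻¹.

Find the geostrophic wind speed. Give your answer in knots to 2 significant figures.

56 knots

Pressure gradient: |∂P/∂n| = 1000 Pa / 586000 m = 1.71×10⁻³ Pa/m
Geostrophic balance (pressure-gradient force = Coriolis force):
V_g = (1/(fρ)) |∂P/∂n| = 1.71×10⁻³ / (5.46×10⁻⁵ × 1.09) = 28.7 m/s
Converting: 28.7 m/s × 1.944 = 56 knots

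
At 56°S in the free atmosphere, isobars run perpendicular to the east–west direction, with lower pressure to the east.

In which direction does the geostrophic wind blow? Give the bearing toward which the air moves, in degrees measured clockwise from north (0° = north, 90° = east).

The pressure-gradient force points toward the east (bearing 090°).
Geostrophic balance: in the Southern Hemisphere the Coriolis force deflects motion to the left, so the geostrophic wind blows 90° to the left of the pressure-gradient force (low pressure on the right).
Rotating 090° by 90° counterclockwise gives 000° — the wind blows toward the north.

000°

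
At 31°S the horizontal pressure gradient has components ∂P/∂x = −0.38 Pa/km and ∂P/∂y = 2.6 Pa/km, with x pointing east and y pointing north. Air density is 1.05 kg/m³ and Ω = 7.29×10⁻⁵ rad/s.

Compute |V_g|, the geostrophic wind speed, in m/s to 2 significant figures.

33 m/s

Coriolis parameter at 31°S:
f = 2Ω sin φ = 2 × 7.29×10⁻⁵ × sin 31° = 7.51×10⁻⁵ s⁻¹
In the Southern Hemisphere f is negative: f = −7.51×10⁻⁵ s⁻¹.
Component geostrophic relations (x east, y north):
u_g = −(1/(fρ)) ∂P/∂y,  v_g = (1/(fρ)) ∂P/∂x
u_g = −(2.6×10⁻³)/(−7.51×10⁻⁵ × 1.05) = 33.0 m/s;  v_g = (−0.38×10⁻³)/(−7.51×10⁻⁵ × 1.05) = 4.82 m/s
|V_g| = √(u_g² + v_g²) = 33.3 m/s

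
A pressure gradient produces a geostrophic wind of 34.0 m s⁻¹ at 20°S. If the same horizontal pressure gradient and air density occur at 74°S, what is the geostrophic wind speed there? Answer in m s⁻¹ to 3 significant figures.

With the same pressure gradient and density, V_g ∝ 1/f ∝ 1/sin φ.
V₂ = V₁ · sin φ₁ / sin φ₂ = 34.0 × sin 20° / sin 74°
V₂ = 34.0 × 0.3420/0.9613 = 12.1 m s⁻¹

12.1 m s⁻¹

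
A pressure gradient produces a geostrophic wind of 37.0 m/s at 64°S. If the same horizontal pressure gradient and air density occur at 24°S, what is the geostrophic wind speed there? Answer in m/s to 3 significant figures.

With the same pressure gradient and density, V_g ∝ 1/f ∝ 1/sin φ.
V₂ = V₁ · sin φ₁ / sin φ₂ = 37.0 × sin 64° / sin 24°
V₂ = 37.0 × 0.8988/0.4067 = 81.8 m/s

81.8 m/s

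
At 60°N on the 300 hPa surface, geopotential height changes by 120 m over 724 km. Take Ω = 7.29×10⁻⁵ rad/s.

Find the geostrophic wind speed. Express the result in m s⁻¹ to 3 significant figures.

Coriolis parameter at 60°N:
f = 2Ω sin φ = 2 × 7.29×10⁻⁵ × sin 60° = 1.26×10⁻⁴ s⁻¹
Height gradient: |∂Z/∂n| = 120 m / 724000 m = 1.66×10⁻⁴
On a pressure surface, geostrophic balance gives V_g = (g/f)|∂Z/∂n|:
V_g = 9.81 × 1.66×10⁻⁴ / 1.26×10⁻⁴ = 12.9 m/s

12.9 m s⁻¹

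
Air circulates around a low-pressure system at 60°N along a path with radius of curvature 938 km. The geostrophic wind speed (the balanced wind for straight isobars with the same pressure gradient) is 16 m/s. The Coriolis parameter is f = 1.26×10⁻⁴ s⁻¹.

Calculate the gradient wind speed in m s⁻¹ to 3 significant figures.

14.3 m s⁻¹

Around a low, centrifugal force acts outward with Coriolis, so pressure-gradient force balances both:
(1/ρ)|∂P/∂n| = fV + V²/R  →  V² + fR·V − fR·V_g = 0
With fR = 1.26×10⁻⁴ × 938×10³ m = 118 m/s:
V = [−fR + √((fR)² + 4 fR V_g)]/2 = [−118 + √(118² + 4×118×16)]/2 = 14.3 m/s
Subgeostrophic (V < V_g = 16 m/s), as expected around a low.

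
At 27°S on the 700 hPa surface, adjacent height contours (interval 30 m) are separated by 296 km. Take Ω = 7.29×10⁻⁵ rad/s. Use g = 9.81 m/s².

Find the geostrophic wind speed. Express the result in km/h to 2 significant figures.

Coriolis parameter at 27°S:
f = 2Ω sin φ = 2 × 7.29×10⁻⁵ × sin 27° = 6.62×10⁻⁵ s⁻¹
Height gradient: |∂Z/∂n| = 30 m / 296000 m = 1.01×10⁻⁴
On a pressure surface, geostrophic balance gives V_g = (g/f)|∂Z/∂n|:
V_g = 9.81 × 1.01×10⁻⁴ / 6.62×10⁻⁵ = 15.0 m/s
Converting: 15.0 m/s × 3.6 = 54 km/h

54 km/h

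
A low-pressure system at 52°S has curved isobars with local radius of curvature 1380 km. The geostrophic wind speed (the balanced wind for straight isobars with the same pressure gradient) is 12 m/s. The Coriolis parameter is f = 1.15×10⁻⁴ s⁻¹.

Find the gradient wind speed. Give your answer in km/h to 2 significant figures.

Around a low, centrifugal force acts outward with Coriolis, so pressure-gradient force balances both:
(1/ρ)|∂P/∂n| = fV + V²/R  →  V² + fR·V − fR·V_g = 0
With fR = 1.15×10⁻⁴ × 1380×10³ m = 159 m/s:
V = [−fR + √((fR)² + 4 fR V_g)]/2 = [−159 + √(159² + 4×159×12)]/2 = 11.2 m/s
Subgeostrophic (V < V_g = 12 m/s), as expected around a low.
Converting: 11.2 m/s × 3.6 = 40 km/h

40 km/h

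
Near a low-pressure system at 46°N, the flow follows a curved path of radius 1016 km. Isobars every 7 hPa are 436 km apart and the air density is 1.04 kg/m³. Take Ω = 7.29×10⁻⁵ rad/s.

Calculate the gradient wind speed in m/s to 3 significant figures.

13.1 m/s

Coriolis parameter at 46°N:
f = 2Ω sin φ = 2 × 7.29×10⁻⁵ × sin 46° = 1.05×10⁻⁴ s⁻¹
Pressure gradient: |∂P/∂n| = 700 Pa / 436000 m = 1.61×10⁻³ Pa/m
Geostrophic speed: V_g = |∂P/∂n|/(fρ) = 1.61×10⁻³/(1.05×10⁻⁴ × 1.04) = 14.7 m/s
Around a low, centrifugal force acts outward with Coriolis, so pressure-gradient force balances both:
(1/ρ)|∂P/∂n| = fV + V²/R  →  V² + fR·V − fR·V_g = 0
With fR = 1.05×10⁻⁴ × 1016×10³ m = 107 m/s:
V = [−fR + √((fR)² + 4 fR V_g)]/2 = [−107 + √(107² + 4×107×14.7)]/2 = 13.1 m/s
Subgeostrophic (V < V_g = 14.7 m/s), as expected around a low.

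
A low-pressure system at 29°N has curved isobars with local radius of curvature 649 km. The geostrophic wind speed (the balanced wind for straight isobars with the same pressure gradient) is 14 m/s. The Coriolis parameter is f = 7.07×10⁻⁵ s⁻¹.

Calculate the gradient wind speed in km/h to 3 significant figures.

40.5 km/h

Around a low, centrifugal force acts outward with Coriolis, so pressure-gradient force balances both:
(1/ρ)|∂P/∂n| = fV + V²/R  →  V² + fR·V − fR·V_g = 0
With fR = 7.07×10⁻⁵ × 649×10³ m = 45.9 m/s:
V = [−fR + √((fR)² + 4 fR V_g)]/2 = [−45.9 + √(45.9² + 4×45.9×14)]/2 = 11.2 m/s
Subgeostrophic (V < V_g = 14 m/s), as expected around a low.
Converting: 11.2 m/s × 3.6 = 40.5 km/h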